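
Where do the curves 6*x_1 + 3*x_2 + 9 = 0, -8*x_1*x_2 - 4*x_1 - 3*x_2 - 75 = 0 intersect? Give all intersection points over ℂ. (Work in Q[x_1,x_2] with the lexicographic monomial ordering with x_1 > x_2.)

{(11/8, -23/4), (-3, 3)}

Compute a lex Gröbner basis by Buchberger's algorithm.
f_1 = 6*x_1 + 3*x_2 + 9, LT = x_1.
f_2 = -8*x_1*x_2 - 4*x_1 - 3*x_2 - 75, LT = x_1*x_2.

S(f_1,f_2): lcm = x_1*x_2. S = -1/2*x_1 + 1/2*x_2**2 + 9/8*x_2 - 75/8.
  leading term x_1: subtract (-1/12)·f_1 from -1/2*x_1 + 1/2*x_2**2 + 9/8*x_2 - 75/8 → 1/2*x_2**2 + 11/8*x_2 - 69/8
  leading term x_2**2: no divisor's leading term divides it; move 1/2*x_2**2 to the remainder.
  leading term x_2: no divisor's leading term divides it; move 11/8*x_2 to the remainder.
  leading term 1: no divisor's leading term divides it; move -69/8 to the remainder.
  remainder 1/2*x_2**2 + 11/8*x_2 - 69/8 ≠ 0; add h_3 = 1/2*x_2**2 + 11/8*x_2 - 69/8 to the basis.

The other S-polynomials (S(f_1,h_3), S(f_2,h_3)) all reduce to 0 modulo the current basis, so we have a Gröbner basis.
Inter-reduce: drop elements whose leading term is divisible by another's, tail-reduce, and make monic.
Reduced Gröbner basis: {x_1 + 1/2*x_2 + 3/2, x_2**2 + 11/4*x_2 - 69/4}.

From the last basis element, x_2**2 + 11/4*x_2 - 69/4 = 0, so x_2 takes values in {-23/4, 3}. Each choice, substituted upward through the basis, yields the corresponding point(s) of the solution set.
  x_2 = -23/4: the earlier basis element becomes x_1 - 11/8 = 0, giving x_1 = 11/8 — point (11/8, -23/4).
  x_2 = 3: the earlier basis element becomes x_1 + 3 = 0, giving x_1 = -3 — point (-3, 3).
Each listed point satisfies every original equation (direct substitution).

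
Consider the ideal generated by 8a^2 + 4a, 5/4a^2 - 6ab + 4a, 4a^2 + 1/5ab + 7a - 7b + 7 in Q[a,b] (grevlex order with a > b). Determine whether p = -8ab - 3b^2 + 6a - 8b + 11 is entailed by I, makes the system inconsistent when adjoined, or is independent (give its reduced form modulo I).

First compute the reduced Gröbner basis of I by Buchberger's algorithm.
f_1 = 8a^2 + 4a, LT = a^2.
f_2 = 5/4a^2 - 6ab + 4a, LT = a^2.
f_3 = 4a^2 + 1/5ab + 7a - 7b + 7, LT = a^2.

S(f_1,f_2): lcm = a^2. S = 24/5ab - 27/10a.
  reduce S modulo (f_1, f_2, f_3):
  remainder 24/5ab - 27/10a ≠ 0; add h_4 = 24/5ab - 27/10a to the basis.

S(f_1,f_3): lcm = a^2. S = -1/20ab - 5/4a + 7/4b - 7/4.
  reduce S modulo (f_1, f_2, f_3, h_4):
  remainder -409/320a + 7/4b - 7/4 ≠ 0; add h_5 = -409/320a + 7/4b - 7/4 to the basis.

S(f_3,h_4): lcm = a^2b. S = 1/20ab^2 + 9/16a^2 + 7/4ab - 7/4b^2 + 7/4b.
  reduce S modulo (f_1, f_2, f_3, h_4, h_5):
  remainder -7/4b^2 + 175/64b - 63/64 ≠ 0; add h_6 = -7/4b^2 + 175/64b - 63/64 to the basis.

S(f_1,h_5): lcm = a^2. S = 560/409ab - 711/818a.
  reduce S modulo (f_1, f_2, f_3, h_4, h_5, h_6):
  remainder -22680/167281b + 22680/167281 ≠ 0; add h_7 = -22680/167281b + 22680/167281 to the basis.

The other S-polynomials (S(f_2,f_3), S(f_1,h_4), S(f_2,h_4), S(f_2,h_5), S(f_3,h_5), S(h_4,h_5), S(f_1,h_6), S(f_2,h_6), S(f_3,h_6), S(h_4,h_6), S(h_5,h_6), S(f_1,h_7), S(f_2,h_7), S(f_3,h_7), S(h_4,h_7), S(h_5,h_7), S(h_6,h_7)) all reduce to 0 modulo the current basis, so we have a Gröbner basis.
Inter-reduce: drop elements whose leading term is divisible by another's, tail-reduce, and make monic.
Reduced Gröbner basis: {a, b - 1}.
Label its elements g_1 = a, g_2 = b - 1.

Reduce p = -8ab - 3b^2 + 6a - 8b + 11 modulo G:
  leading term ab: subtract (-8b)·g_1 from -8ab - 3b^2 + 6a - 8b + 11 → -3b^2 + 6a - 8b + 11
  leading term b^2: subtract (-3b)·g_2 from -3b^2 + 6a - 8b + 11 → 6a - 11b + 11
  leading term a: subtract (6)·g_1 from 6a - 11b + 11 → -11b + 11
  leading term b: subtract (-11)·g_2 from -11b + 11 → 0
  normal form = 0.
Since the normal form is 0, p ∈ I.

-8ab - 3b^2 + 6a - 8b + 11 lies in I (it reduces to 0).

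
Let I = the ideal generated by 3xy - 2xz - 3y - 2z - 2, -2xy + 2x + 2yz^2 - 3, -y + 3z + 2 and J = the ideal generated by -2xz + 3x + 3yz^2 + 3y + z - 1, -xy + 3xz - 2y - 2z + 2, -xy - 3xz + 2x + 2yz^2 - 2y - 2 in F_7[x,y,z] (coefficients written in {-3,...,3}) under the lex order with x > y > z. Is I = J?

No, the ideals differ.

For a fixed monomial order, each ideal has a unique reduced Gröbner basis; comparing bases decides equality.
Buchberger on the first generating set:
f_1 = 3xy - 2xz - 3y - 2z - 2, LT = xy.
f_2 = -2xy + 2x + 2yz^2 - 3, LT = xy.
f_3 = -y + 3z + 2, LT = y.

S(f_1,f_2): lcm = xy. S = -3xz + x + yz^2 - y - 3z - 1.
  reduce S modulo (f_1, f_2, f_3):
  remainder -3xz + x + 3z^3 + 2z^2 + z - 3 ≠ 0; add g_4 = -3xz + x + 3z^3 + 2z^2 + z - 3 to the basis.

S(f_1,f_3): lcm = xy. S = 2x - y - 3z - 3.
  reduce S modulo (f_1, f_2, f_3, g_4):
  remainder 2x + z + 2 ≠ 0; add g_5 = 2x + z + 2 to the basis.

S(f_1,g_4): lcm = xyz. S = -2xy - 3xz^2 + yz^3 + 3yz^2 - 3yz - y - 3z^2 - 3z.
  reduce S modulo (f_1, f_2, f_3, g_4, g_5):
  remainder 2z^3 + 2 ≠ 0; add g_6 = 2z^3 + 2 to the basis.

The other S-polynomials (S(f_2,f_3), S(f_2,g_4), S(f_3,g_4), S(f_1,g_5), S(f_2,g_5), S(f_3,g_5), S(g_4,g_5), S(f_1,g_6), S(f_2,g_6), S(f_3,g_6), S(g_4,g_6), S(g_5,g_6)) all reduce to 0 modulo the current basis, so we have a Gröbner basis.
Inter-reduce: drop elements whose leading term is divisible by another's, tail-reduce, and make monic.
Reduced Gröbner basis: {x - 3z + 1, y - 3z - 2, z^3 + 1}.

Buchberger on the second generating set:
h_1 = -2xz + 3x + 3yz^2 + 3y + z - 1, LT = xz.
h_2 = -xy + 3xz - 2y - 2z + 2, LT = xy.
h_3 = -xy - 3xz + 2x + 2yz^2 - 2y - 2, LT = xy.

S(h_1,h_2): lcm = xyz. S = 2xy + 3xz^2 + 2y^2z^2 + 2y^2 + yz - 3y - 2z^2 + 2z.
  reduce S modulo (h_1, h_2, h_3):
  remainder 2y^2z^2 + 2y^2 + yz^3 + 2yz + 3z^2 - 3 ≠ 0; add k_4 = 2y^2z^2 + 2y^2 + yz^3 + 2yz + 3z^2 - 3 to the basis.

S(h_1,h_3): lcm = xyz. S = 2xy - 3xz^2 + 2xz + 2y^2z^2 + 2y^2 + 2yz^3 + yz - 3y - 2z.
  reduce S modulo (h_1, h_2, h_3, k_4):
  remainder -2yz - z^2 - z ≠ 0; add k_5 = -2yz - z^2 - z to the basis.

S(h_2,h_3): lcm = xy. S = xz + 2x + 2yz^2 + 2z + 3.
  reduce S modulo (h_1, h_2, h_3, k_4, k_5):
  remainder -2y - z - 1 ≠ 0; add k_6 = -2y - z - 1 to the basis.

S(h_3,k_4): lcm = xy^2z^2. S = -xy^2 - xyz^3 - 2xyz^2 - xyz + 2xz^2 - 2x - 2y^2z^4 + 2y^2z^2 + 2yz^2.
  reduce S modulo (h_1, h_2, h_3, k_4, k_5, k_6):
  remainder 3z^3 - 3z^2 - 1 ≠ 0; add k_7 = 3z^3 - 3z^2 - 1 to the basis.

S(h_1,k_5): lcm = xyz. S = 2xy + 3xz^2 + 3xz + 2y^2z^2 + 2y^2 + 3yz - 3y.
  reduce S modulo (h_1, h_2, h_3, k_4, k_5, k_6, k_7):
  remainder x - 2z - 1 ≠ 0; add k_8 = x - 2z - 1 to the basis.

The other S-polynomials (S(h_1,k_4), S(h_2,k_4), S(h_2,k_5), S(h_3,k_5), S(k_4,k_5), S(h_1,k_6), S(h_2,k_6), S(h_3,k_6), S(k_4,k_6), S(k_5,k_6), S(h_1,k_7), S(h_2,k_7), S(h_3,k_7), S(k_4,k_7), S(k_5,k_7), S(k_6,k_7), S(h_1,k_8), S(h_2,k_8), S(h_3,k_8), S(k_4,k_8), S(k_5,k_8), S(k_6,k_8), S(k_7,k_8)) all reduce to 0 modulo the current basis, so we have a Gröbner basis.
Inter-reduce: drop elements whose leading term is divisible by another's, tail-reduce, and make monic.
Reduced Gröbner basis: {x - 2z - 1, y - 3z - 3, z^3 - z^2 + 2}.

The bases are distinct; the ideals are different.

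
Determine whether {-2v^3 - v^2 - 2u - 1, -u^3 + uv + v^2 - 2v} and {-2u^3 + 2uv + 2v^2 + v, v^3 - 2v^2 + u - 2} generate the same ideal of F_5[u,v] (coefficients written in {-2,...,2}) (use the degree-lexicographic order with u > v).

Since reduced Gröbner bases are canonical representatives of ideals under a given ordering, it suffices to compute and compare them.
Buchberger on the first generating set:
f_1 = -2v^3 - v^2 - 2u - 1, LT = v^3.
f_2 = -u^3 + uv + v^2 - 2v, LT = u^3.

S(f_1,f_2): leading monomials are coprime, so the S-polynomial reduces to 0 (Buchberger's first criterion).
Every S-polynomial of the final basis reduces to 0, so we have a Gröbner basis.
Inter-reduce: drop elements whose leading term is divisible by another's, tail-reduce, and make monic.
Reduced Gröbner basis: {u^3 - uv - v^2 + 2v, v^3 - 2v^2 + u - 2}.

Buchberger on the second generating set:
h_1 = -2u^3 + 2uv + 2v^2 + v, LT = u^3.
h_2 = v^3 - 2v^2 + u - 2, LT = v^3.

S(h_1,h_2): leading monomials are coprime, so the S-polynomial reduces to 0 (Buchberger's first criterion).
Every S-polynomial of the final basis reduces to 0, so we have a Gröbner basis.
Inter-reduce: drop elements whose leading term is divisible by another's, tail-reduce, and make monic.
Reduced Gröbner basis: {u^3 - uv - v^2 + 2v, v^3 - 2v^2 + u - 2}.

These coincide, so the ideals are equal.

Yes, the ideals are equal.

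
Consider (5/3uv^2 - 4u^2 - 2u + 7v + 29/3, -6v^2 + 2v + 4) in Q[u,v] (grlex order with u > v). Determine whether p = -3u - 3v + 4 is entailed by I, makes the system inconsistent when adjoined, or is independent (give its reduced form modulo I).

First compute the reduced Gröbner basis of I by Buchberger's algorithm.
f_1 = 5/3uv^2 - 4u^2 - 2u + 7v + 29/3, LT = uv^2.
f_2 = -6v^2 + 2v + 4, LT = v^2.

S(f_1,f_2): lcm = uv^2. S = -12/5u^2 + 1/3uv - 8/15u + 21/5v + 29/5.
  leading term u^2: no divisor's leading term divides it; move -12/5u^2 to the remainder.
  leading term uv: no divisor's leading term divides it; move 1/3uv to the remainder.
  leading term u: no divisor's leading term divides it; move -8/15u to the remainder.
  leading term v: no divisor's leading term divides it; move 21/5v to the remainder.
  leading term 1: no divisor's leading term divides it; move 29/5 to the remainder.
  remainder -12/5u^2 + 1/3uv - 8/15u + 21/5v + 29/5 ≠ 0; add h_3 = -12/5u^2 + 1/3uv - 8/15u + 21/5v + 29/5 to the basis.

The other S-polynomials (S(f_1,h_3), S(f_2,h_3)) all reduce to 0 modulo the current basis, so we have a Gröbner basis.
Inter-reduce: drop elements whose leading term is divisible by another's, tail-reduce, and make monic.
Reduced Gröbner basis: {u^2 - 5/36uv + 2/9u - 7/4v - 29/12, v^2 - 1/3v - 2/3}.
Label its elements g_1 = u^2 - 5/36uv + 2/9u - 7/4v - 29/12, g_2 = v^2 - 1/3v - 2/3.

Reduce p = -3u - 3v + 4 modulo G:
  leading term u: no divisor's leading term divides it; move -3u to the remainder.
  leading term v: no divisor's leading term divides it; move -3v to the remainder.
  leading term 1: no divisor's leading term divides it; move 4 to the remainder.
  normal form = -3u - 3v + 4.
The normal form is nonzero, so p ∉ I. Since p minus its normal form lies in I, I + (p) = I + (r) where r = -3u - 3v + 4; decide whether this ideal is the whole ring.
Run Buchberger on G together with r (pairs among the g_i already reduce to 0 since G is a Gröbner basis):
g_1 = u^2 - 5/36uv + 2/9u - 7/4v - 29/12, LT = u^2.
g_2 = v^2 - 1/3v - 2/3, LT = v^2.
r = -3u - 3v + 4, LT = u.

S(g_1,r): lcm = u^2. S = -41/36uv + 14/9u - 7/4v - 29/12.
  leading term uv: subtract (41/108v)·r from -41/36uv + 14/9u - 7/4v - 29/12 → 41/36v^2 + 14/9u - 353/108v - 29/12
  leading term v^2: subtract (41/36)·g_2 from 41/36v^2 + 14/9u - 353/108v - 29/12 → 14/9u - 26/9v - 179/108
  leading term u: subtract (-14/27)·r from 14/9u - 26/9v - 179/108 → -40/9v + 5/12
  leading term v: no divisor's leading term divides it; move -40/9v to the remainder.
  leading term 1: no divisor's leading term divides it; move 5/12 to the remainder.
  remainder -40/9v + 5/12 ≠ 0; add m_4 = -40/9v + 5/12 to the basis.

S(g_2,m_4): lcm = v^2. S = -23/96v - 2/3.
  leading term v: subtract (69/1280)·m_4 from -23/96v - 2/3 → -2117/3072
  leading term 1: no divisor's leading term divides it; move -2117/3072 to the remainder.
  remainder -2117/3072 ≠ 0; add m_5 = -2117/3072 to the basis.

The other S-polynomials (S(g_1,g_2), S(g_2,r), S(g_1,m_4), S(r,m_4), S(g_1,m_5), S(g_2,m_5), S(r,m_5), S(m_4,m_5)) all reduce to 0 modulo the current basis, so we have a Gröbner basis.
Inter-reduce: drop elements whose leading term is divisible by another's, tail-reduce, and make monic.
Reduced Gröbner basis: {1}.
The reduced Gröbner basis of I + (p) is {1}: the ideal is the whole ring, so the enlarged system has no common solution — adjoining p is inconsistent.

Adjoining -3u - 3v + 4 makes the ideal the whole ring: the system is inconsistent.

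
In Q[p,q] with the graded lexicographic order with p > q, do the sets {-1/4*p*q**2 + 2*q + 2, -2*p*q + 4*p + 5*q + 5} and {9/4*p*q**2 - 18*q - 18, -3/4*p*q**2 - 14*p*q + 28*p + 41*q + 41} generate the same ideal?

Equality of ideals is decidable: compute both reduced Gröbner bases (unique for the ordering) and check whether they agree.
Buchberger on the first generating set:
f_1 = -1/4*p*q**2 + 2*q + 2, LT = p*q**2.
f_2 = -2*p*q + 4*p + 5*q + 5, LT = p*q.

S(f_1,f_2): lcm = p*q**2. S = 2*p*q + 5/2*q**2 - 11/2*q - 8.
  reduce S modulo (f_1, f_2):
  remainder 5/2*q**2 + 4*p - 1/2*q - 3 ≠ 0; add g_3 = 5/2*q**2 + 4*p - 1/2*q - 3 to the basis.

S(f_1,g_3): lcm = p*q**2. S = -8/5*p**2 + 1/5*p*q + 6/5*p - 8*q - 8.
  reduce S modulo (f_1, f_2, g_3):
  remainder -8/5*p**2 + 8/5*p - 15/2*q - 15/2 ≠ 0; add g_4 = -8/5*p**2 + 8/5*p - 15/2*q - 15/2 to the basis.

The other S-polynomials (S(f_2,g_3), S(f_1,g_4), S(f_2,g_4), S(g_3,g_4)) all reduce to 0 modulo the current basis, so we have a Gröbner basis.
Inter-reduce: drop elements whose leading term is divisible by another's, tail-reduce, and make monic.
Reduced Gröbner basis: {p**2 - p + 75/16*q + 75/16, p*q - 2*p - 5/2*q - 5/2, q**2 + 8/5*p - 1/5*q - 6/5}.

Buchberger on the second generating set:
h_1 = 9/4*p*q**2 - 18*q - 18, LT = p*q**2.
h_2 = -3/4*p*q**2 - 14*p*q + 28*p + 41*q + 41, LT = p*q**2.

S(h_1,h_2): lcm = p*q**2. S = -56/3*p*q + 112/3*p + 140/3*q + 140/3.
  reduce S modulo (h_1, h_2):
  remainder -56/3*p*q + 112/3*p + 140/3*q + 140/3 ≠ 0; add k_3 = -56/3*p*q + 112/3*p + 140/3*q + 140/3 to the basis.

S(h_1,k_3): lcm = p*q**2. S = 2*p*q + 5/2*q**2 - 11/2*q - 8.
  reduce S modulo (h_1, h_2, k_3):
  remainder 5/2*q**2 + 4*p - 1/2*q - 3 ≠ 0; add k_4 = 5/2*q**2 + 4*p - 1/2*q - 3 to the basis.

S(h_1,k_4): lcm = p*q**2. S = -8/5*p**2 + 1/5*p*q + 6/5*p - 8*q - 8.
  reduce S modulo (h_1, h_2, k_3, k_4):
  remainder -8/5*p**2 + 8/5*p - 15/2*q - 15/2 ≠ 0; add k_5 = -8/5*p**2 + 8/5*p - 15/2*q - 15/2 to the basis.

The other S-polynomials (S(h_2,k_3), S(h_2,k_4), S(k_3,k_4), S(h_1,k_5), S(h_2,k_5), S(k_3,k_5), S(k_4,k_5)) all reduce to 0 modulo the current basis, so we have a Gröbner basis.
Inter-reduce: drop elements whose leading term is divisible by another's, tail-reduce, and make monic.
Reduced Gröbner basis: {p**2 - p + 75/16*q + 75/16, p*q - 2*p - 5/2*q - 5/2, q**2 + 8/5*p - 1/5*q - 6/5}.

The two bases agree; hence the ideals are identical.

Yes, the ideals are equal.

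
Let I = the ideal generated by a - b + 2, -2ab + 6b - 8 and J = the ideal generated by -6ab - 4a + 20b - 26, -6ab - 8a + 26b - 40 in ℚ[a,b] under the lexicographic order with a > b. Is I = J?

Equality of ideals is decidable: compute both reduced Gröbner bases (unique for the ordering) and check whether they agree.
Buchberger on the first generating set:
f_1 = a - b + 2, LT = a.
f_2 = -2ab + 6b - 8, LT = ab.

S(f_1,f_2): lcm = ab. S = -b² + 5b - 4.
  reduce S modulo (f_1, f_2):
  remainder -b² + 5b - 4 ≠ 0; add g_3 = -b² + 5b - 4 to the basis.

The other S-polynomials (S(f_1,g_3), S(f_2,g_3)) all reduce to 0 modulo the current basis, so we have a Gröbner basis.
Inter-reduce: drop elements whose leading term is divisible by another's, tail-reduce, and make monic.
Reduced Gröbner basis: {a - b + 2, b² - 5b + 4}.

Buchberger on the second generating set:
h_1 = -6ab - 4a + 20b - 26, LT = ab.
h_2 = -6ab - 8a + 26b - 40, LT = ab.

S(h_1,h_2): lcm = ab. S = -⅔a + b - 7/3.
  reduce S modulo (h_1, h_2):
  remainder -⅔a + b - 7/3 ≠ 0; add k_3 = -⅔a + b - 7/3 to the basis.

S(h_1,k_3): lcm = ab. S = ⅔a + 3/2b² - 41/6b + 13/3.
  reduce S modulo (h_1, h_2, k_3):
  remainder 3/2b² - 35/6b + 2 ≠ 0; add k_4 = 3/2b² - 35/6b + 2 to the basis.

The other S-polynomials (S(h_2,k_3), S(h_1,k_4), S(h_2,k_4), S(k_3,k_4)) all reduce to 0 modulo the current basis, so we have a Gröbner basis.
Inter-reduce: drop elements whose leading term is divisible by another's, tail-reduce, and make monic.
Reduced Gröbner basis: {a - 3/2b + 7/2, b² - 35/9b + 4/3}.

Since the reduced bases disagree, the two ideals are not the same.

No, the ideals differ.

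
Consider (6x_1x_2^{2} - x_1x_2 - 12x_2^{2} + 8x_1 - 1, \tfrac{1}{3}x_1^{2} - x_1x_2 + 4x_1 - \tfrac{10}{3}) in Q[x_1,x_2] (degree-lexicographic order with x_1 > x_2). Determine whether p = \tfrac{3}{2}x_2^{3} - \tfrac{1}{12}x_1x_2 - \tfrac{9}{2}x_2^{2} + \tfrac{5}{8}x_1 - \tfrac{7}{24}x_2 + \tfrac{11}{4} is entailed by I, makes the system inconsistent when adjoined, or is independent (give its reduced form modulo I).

First compute the reduced Gröbner basis of I by Buchberger's algorithm.
f_1 = 6x_1x_2^{2} - x_1x_2 - 12x_2^{2} + 8x_1 - 1, LT = x_1x_2^{2}.
f_2 = \tfrac{1}{3}x_1^{2} - x_1x_2 + 4x_1 - \tfrac{10}{3}, LT = x_1^{2}.

S(f_1,f_2): lcm = x_1^{2}x_2^{2}. S = 3x_1x_2^{3} - \tfrac{1}{6}x_1^{2}x_2 - 14x_1x_2^{2} + \tfrac{4}{3}x_1^{2} + 10x_2^{2} - \tfrac{1}{6}x_1.
  reduce S modulo (f_1, f_2):
  remainder 6x_2^{3} - \tfrac{1}{3}x_1x_2 - 18x_2^{2} + \tfrac{5}{2}x_1 - \tfrac{7}{6}x_2 + 11 ≠ 0; add h_3 = 6x_2^{3} - \tfrac{1}{3}x_1x_2 - 18x_2^{2} + \tfrac{5}{2}x_1 - \tfrac{7}{6}x_2 + 11 to the basis.

The other S-polynomials (S(f_1,h_3), S(f_2,h_3)) all reduce to 0 modulo the current basis, so we have a Gröbner basis.
Inter-reduce: drop elements whose leading term is divisible by another's, tail-reduce, and make monic.
Reduced Gröbner basis: {x_1x_2^{2} - \tfrac{1}{6}x_1x_2 - 2x_2^{2} + \tfrac{4}{3}x_1 - \tfrac{1}{6}, x_2^{3} - \tfrac{1}{18}x_1x_2 - 3x_2^{2} + \tfrac{5}{12}x_1 - \tfrac{7}{36}x_2 + \tfrac{11}{6}, x_1^{2} - 3x_1x_2 + 12x_1 - 10}.
Label its elements g_1 = x_1x_2^{2} - \tfrac{1}{6}x_1x_2 - 2x_2^{2} + \tfrac{4}{3}x_1 - \tfrac{1}{6}, g_2 = x_2^{3} - \tfrac{1}{18}x_1x_2 - 3x_2^{2} + \tfrac{5}{12}x_1 - \tfrac{7}{36}x_2 + \tfrac{11}{6}, g_3 = x_1^{2} - 3x_1x_2 + 12x_1 - 10.

Reduce p = \tfrac{3}{2}x_2^{3} - \tfrac{1}{12}x_1x_2 - \tfrac{9}{2}x_2^{2} + \tfrac{5}{8}x_1 - \tfrac{7}{24}x_2 + \tfrac{11}{4} modulo G:
  leading term x_2^{3}: subtract (\tfrac{3}{2})·g_2 from \tfrac{3}{2}x_2^{3} - \tfrac{1}{12}x_1x_2 - \tfrac{9}{2}x_2^{2} + \tfrac{5}{8}x_1 - \tfrac{7}{24}x_2 + \tfrac{11}{4} → 0
  normal form = 0.
Since the normal form is 0, p ∈ I.

\tfrac{3}{2}x_2^{3} - \tfrac{1}{12}x_1x_2 - \tfrac{9}{2}x_2^{2} + \tfrac{5}{8}x_1 - \tfrac{7}{24}x_2 + \tfrac{11}{4} lies in I (it reduces to 0).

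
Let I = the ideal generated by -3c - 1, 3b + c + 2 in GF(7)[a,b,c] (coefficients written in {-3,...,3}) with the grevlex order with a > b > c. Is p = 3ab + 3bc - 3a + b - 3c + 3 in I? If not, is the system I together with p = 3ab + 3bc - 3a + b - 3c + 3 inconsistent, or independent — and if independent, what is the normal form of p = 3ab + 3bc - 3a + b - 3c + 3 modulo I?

First compute the reduced Gröbner basis of I by Buchberger's algorithm.
f_1 = -3c - 1, LT = c.
f_2 = 3b + c + 2, LT = b.

The S-polynomials (S(f_1,f_2)) all reduce to 0 modulo the current basis, so we have a Gröbner basis.
Inter-reduce: drop elements whose leading term is divisible by another's, tail-reduce, and make monic.
Reduced Gröbner basis: {b - 1, c - 2}.
Label its elements g_1 = b - 1, g_2 = c - 2.

Reduce p = 3ab + 3bc - 3a + b - 3c + 3 modulo G:
  leading term ab: subtract (3a)·g_1 from 3ab + 3bc - 3a + b - 3c + 3 → 3bc + b - 3c + 3
  leading term bc: subtract (3c)·g_1 from 3bc + b - 3c + 3 → b + 3
  leading term b: subtract (1)·g_1 from b + 3 → -3
  leading term 1: no divisor's leading term divides it; move -3 to the remainder.
  normal form = -3.
The normal form is nonzero, so p ∉ I. Since p minus its normal form lies in I, I + (p) = I + (r) where r = -3; decide whether this ideal is the whole ring.
Here r = -3 is a nonzero constant, hence a unit: 1 ∈ I + (p), the Gröbner basis of I + (p) is {1}, and the enlarged system has no common solution — adjoining p is inconsistent.

Adjoining 3ab + 3bc - 3a + b - 3c + 3 makes the ideal the whole ring: the system is inconsistent.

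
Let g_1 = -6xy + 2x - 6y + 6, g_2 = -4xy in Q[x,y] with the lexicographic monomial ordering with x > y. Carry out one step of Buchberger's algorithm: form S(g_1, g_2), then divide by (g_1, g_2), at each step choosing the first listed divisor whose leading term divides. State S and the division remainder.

lcm(LM(g_1), LM(g_2)) = xy.
S = (lcm/LT(g_1))·g_1 − (lcm/LT(g_2))·g_2 = -1/3x + y - 1.
Reduce S modulo (g_1, g_2) in that order:
  leading term x: no divisor's leading term divides it; move -1/3x to the remainder.
  leading term y: no divisor's leading term divides it; move y to the remainder.
  leading term 1: no divisor's leading term divides it; move -1 to the remainder.
The remainder -1/3x + y - 1 is nonzero, so it would be added as the next basis element.

S(g_1, g_2) = -1/3x + y - 1; remainder on division = -1/3x + y - 1.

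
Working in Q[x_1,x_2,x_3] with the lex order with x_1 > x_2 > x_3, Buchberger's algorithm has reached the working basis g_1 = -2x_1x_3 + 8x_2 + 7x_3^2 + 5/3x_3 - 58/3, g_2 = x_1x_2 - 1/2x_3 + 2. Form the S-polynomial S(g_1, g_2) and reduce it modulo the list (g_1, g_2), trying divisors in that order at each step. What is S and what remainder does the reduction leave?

lcm(LM(g_1), LM(g_2)) = x_1x_2x_3.
S = (lcm/LT(g_1))·g_1 − (lcm/LT(g_2))·g_2 = -4x_2^2 - 7/2x_2x_3^2 - 5/6x_2x_3 + 29/3x_2 + 1/2x_3^2 - 2x_3.
Reduce S modulo (g_1, g_2) in that order:
  leading term x_2^2: no divisor's leading term divides it; move -4x_2^2 to the remainder.
  leading term x_2x_3^2: no divisor's leading term divides it; move -7/2x_2x_3^2 to the remainder.
  leading term x_2x_3: no divisor's leading term divides it; move -5/6x_2x_3 to the remainder.
  leading term x_2: no divisor's leading term divides it; move 29/3x_2 to the remainder.
  leading term x_3^2: no divisor's leading term divides it; move 1/2x_3^2 to the remainder.
  leading term x_3: no divisor's leading term divides it; move -2x_3 to the remainder.
The remainder -4x_2^2 - 7/2x_2x_3^2 - 5/6x_2x_3 + 29/3x_2 + 1/2x_3^2 - 2x_3 is nonzero, so it would be added as the next basis element.

S(g_1, g_2) = -4x_2^2 - 7/2x_2x_3^2 - 5/6x_2x_3 + 29/3x_2 + 1/2x_3^2 - 2x_3; remainder on division = -4x_2^2 - 7/2x_2x_3^2 - 5/6x_2x_3 + 29/3x_2 + 1/2x_3^2 - 2x_3.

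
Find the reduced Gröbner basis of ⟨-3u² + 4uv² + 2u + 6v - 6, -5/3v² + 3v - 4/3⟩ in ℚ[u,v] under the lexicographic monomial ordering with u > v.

G = {u² - 12/5uv + ⅖u - 2v + 2, v² - 9/5v + ⅘}

f_1 = -3u² + 4uv² + 2u + 6v - 6, LT = u².
f_2 = -5/3v² + 3v - 4/3, LT = v².

The S-polynomials (S(f_1,f_2)) all reduce to 0 modulo the current basis, so we have a Gröbner basis.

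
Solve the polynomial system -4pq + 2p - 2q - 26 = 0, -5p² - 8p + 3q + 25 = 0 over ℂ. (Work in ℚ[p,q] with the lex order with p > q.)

Compute a lex Gröbner basis by Buchberger's algorithm.
f_1 = -4pq + 2p - 2q - 26, LT = pq.
f_2 = -5p² - 8p + 3q + 25, LT = p².

S(f_1,f_2): lcm = p²q. S = -½p² - 11/10pq + 13/2p + ⅗q² + 5q.
  leading term p²: subtract (1/10)·f_2 from -½p² - 11/10pq + 13/2p + ⅗q² + 5q → -11/10pq + 73/10p + ⅗q² + 47/10q - 5/2
  leading term pq: subtract (11/40)·f_1 from -11/10pq + 73/10p + ⅗q² + 47/10q - 5/2 → 27/4p + ⅗q² + 21/4q + 93/20
  leading term p: no divisor's leading term divides it; move 27/4p to the remainder.
  leading term q²: no divisor's leading term divides it; move ⅗q² to the remainder.
  leading term q: no divisor's leading term divides it; move 21/4q to the remainder.
  leading term 1: no divisor's leading term divides it; move 93/20 to the remainder.
  remainder 27/4p + ⅗q² + 21/4q + 93/20 ≠ 0; add h_3 = 27/4p + ⅗q² + 21/4q + 93/20 to the basis.

S(f_1,h_3): lcm = pq. S = -½p - 4/45q³ - 7/9q² - 17/90q + 13/2.
  leading term p: subtract (-2/27)·h_3 from -½p - 4/45q³ - 7/9q² - 17/90q + 13/2 → -4/45q³ - 11/15q² + ⅕q + 308/45
  leading term q³: no divisor's leading term divides it; move -4/45q³ to the remainder.
  leading term q²: no divisor's leading term divides it; move -11/15q² to the remainder.
  leading term q: no divisor's leading term divides it; move ⅕q to the remainder.
  leading term 1: no divisor's leading term divides it; move 308/45 to the remainder.
  remainder -4/45q³ - 11/15q² + ⅕q + 308/45 ≠ 0; add h_4 = -4/45q³ - 11/15q² + ⅕q + 308/45 to the basis.

S(f_2,h_3): lcm = p². S = -4/45pq² - 7/9pq + 41/45p - ⅗q - 5.
  leading term pq²: subtract (1/45q)·f_1 from -4/45pq² - 7/9pq + 41/45p - ⅗q - 5 → -37/45pq + 41/45p + 2/45q² - 1/45q - 5
  leading term pq: subtract (37/180)·f_1 from -37/45pq + 41/45p + 2/45q² - 1/45q - 5 → ½p + 2/45q² + 7/18q + 31/90
  leading term p: subtract (2/27)·h_3 from ½p + 2/45q² + 7/18q + 31/90 → 0
  remainder 0.

S(f_1,h_4): lcm = pq³. S = -35/4pq² + 9/4pq + 77p + ½q³ + 13/2q².
  leading term pq²: subtract (35/16q)·f_1 from -35/4pq² + 9/4pq + 77p + ½q³ + 13/2q² → -17/8pq + 77p + ½q³ + 87/8q² + 455/8q
  leading term pq: subtract (17/32)·f_1 from -17/8pq + 77p + ½q³ + 87/8q² + 455/8q → 1215/16p + ½q³ + 87/8q² + 927/16q + 221/16
  leading term p: subtract (45/4)·h_3 from 1215/16p + ½q³ + 87/8q² + 927/16q + 221/16 → ½q³ + 33/8q² - 9/8q - 77/2
  leading term q³: subtract (-45/8)·h_4 from ½q³ + 33/8q² - 9/8q - 77/2 → 0
  remainder 0.

S(f_2,h_4): leading monomials are coprime, so the S-polynomial reduces to 0 (Buchberger's first criterion).
S(h_3,h_4): leading monomials are coprime, so the S-polynomial reduces to 0 (Buchberger's first criterion).
Every S-polynomial of the final basis reduces to 0, so we have a Gröbner basis.
Inter-reduce: drop elements whose leading term is divisible by another's, tail-reduce, and make monic.
Reduced Gröbner basis: {p + 4/45q² + 7/9q + 31/45, q³ + 33/4q² - 9/4q - 77}.

Elimination: the polynomial q³ + 33/4q² - 9/4q - 77 lies in the elimination ideal for q, so q ∈ {-7, -4, 11/4}. For each such q, the remaining basis elements (now univariate) give the rest of the solution.
  q = -7: the earlier basis element becomes p - ⅖ = 0, giving p = 2/5 — point (2/5, -7).
  q = -4: the earlier basis element becomes p - 1 = 0, giving p = 1 — point (1, -4).
  q = 11/4: the earlier basis element becomes p + 7/2 = 0, giving p = -7/2 — point (-7/2, 11/4).
Each listed point satisfies every original equation (direct substitution).

{(2/5, -7), (1, -4), (-7/2, 11/4)}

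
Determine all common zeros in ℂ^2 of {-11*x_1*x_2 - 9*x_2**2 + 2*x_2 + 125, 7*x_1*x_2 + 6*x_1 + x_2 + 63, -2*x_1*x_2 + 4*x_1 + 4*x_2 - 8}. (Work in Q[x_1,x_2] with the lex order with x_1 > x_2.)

Compute a lex Gröbner basis by Buchberger's algorithm.
f_1 = -11*x_1*x_2 - 9*x_2**2 + 2*x_2 + 125, LT = x_1*x_2.
f_2 = 7*x_1*x_2 + 6*x_1 + x_2 + 63, LT = x_1*x_2.
f_3 = -2*x_1*x_2 + 4*x_1 + 4*x_2 - 8, LT = x_1*x_2.

S(f_1,f_2): lcm = x_1*x_2. S = -6/7*x_1 + 9/11*x_2**2 - 25/77*x_2 - 224/11.
  reduce S modulo (f_1, f_2, f_3):
  remainder -6/7*x_1 + 9/11*x_2**2 - 25/77*x_2 - 224/11 ≠ 0; add h_4 = -6/7*x_1 + 9/11*x_2**2 - 25/77*x_2 - 224/11 to the basis.

S(f_1,f_3): lcm = x_1*x_2. S = 2*x_1 + 9/11*x_2**2 + 20/11*x_2 - 169/11.
  reduce S modulo (f_1, f_2, f_3, h_4):
  remainder 30/11*x_2**2 + 35/33*x_2 - 2075/33 ≠ 0; add h_5 = 30/11*x_2**2 + 35/33*x_2 - 2075/33 to the basis.

S(f_1,h_4): lcm = x_1*x_2. S = 21/22*x_2**3 + 29/66*x_2**2 - 790/33*x_2 - 125/11.
  reduce S modulo (f_1, f_2, f_3, h_4, h_5):
  remainder -47/24*x_2 - 235/24 ≠ 0; add h_6 = -47/24*x_2 - 235/24 to the basis.

The other S-polynomials (S(f_2,f_3), S(f_2,h_4), S(f_3,h_4), S(f_1,h_5), S(f_2,h_5), S(f_3,h_5), S(h_4,h_5), S(f_1,h_6), S(f_2,h_6), S(f_3,h_6), S(h_4,h_6), S(h_5,h_6)) all reduce to 0 modulo the current basis, so we have a Gröbner basis.
Inter-reduce: drop elements whose leading term is divisible by another's, tail-reduce, and make monic.
Reduced Gröbner basis: {x_1 - 2, x_2 + 5}.

Elimination: the polynomial x_2 + 5 lies in the elimination ideal for x_2, so x_2 ∈ {-5}. For each such x_2, the remaining basis elements (now univariate) give the rest of the solution.
  x_2 = -5: the earlier basis element becomes x_1 - 2 = 0, giving x_1 = 2 — point (2, -5).

{(2, -5)}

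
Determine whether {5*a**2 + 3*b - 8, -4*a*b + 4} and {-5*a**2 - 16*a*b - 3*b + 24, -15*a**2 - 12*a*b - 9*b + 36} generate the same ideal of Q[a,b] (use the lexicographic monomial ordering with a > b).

Yes, the ideals are equal.

Since reduced Gröbner bases are canonical representatives of ideals under a given ordering, it suffices to compute and compare them.
Buchberger on the first generating set:
f_1 = 5*a**2 + 3*b - 8, LT = a**2.
f_2 = -4*a*b + 4, LT = a*b.

S(f_1,f_2): lcm = a**2*b. S = a + 3/5*b**2 - 8/5*b.
  leading term a: no divisor's leading term divides it; move a to the remainder.
  leading term b**2: no divisor's leading term divides it; move 3/5*b**2 to the remainder.
  leading term b: no divisor's leading term divides it; move -8/5*b to the remainder.
  remainder a + 3/5*b**2 - 8/5*b ≠ 0; add g_3 = a + 3/5*b**2 - 8/5*b to the basis.

S(f_2,g_3): lcm = a*b. S = -3/5*b**3 + 8/5*b**2 - 1.
  leading term b**3: no divisor's leading term divides it; move -3/5*b**3 to the remainder.
  leading term b**2: no divisor's leading term divides it; move 8/5*b**2 to the remainder.
  leading term 1: no divisor's leading term divides it; move -1 to the remainder.
  remainder -3/5*b**3 + 8/5*b**2 - 1 ≠ 0; add g_4 = -3/5*b**3 + 8/5*b**2 - 1 to the basis.

The other S-polynomials (S(f_1,g_3), S(f_1,g_4), S(f_2,g_4), S(g_3,g_4)) all reduce to 0 modulo the current basis, so we have a Gröbner basis.
Inter-reduce: drop elements whose leading term is divisible by another's, tail-reduce, and make monic.
Reduced Gröbner basis: {a + 3/5*b**2 - 8/5*b, b**3 - 8/3*b**2 + 5/3}.

Buchberger on the second generating set:
h_1 = -5*a**2 - 16*a*b - 3*b + 24, LT = a**2.
h_2 = -15*a**2 - 12*a*b - 9*b + 36, LT = a**2.

S(h_1,h_2): lcm = a**2. S = 12/5*a*b - 12/5.
  leading term a*b: no divisor's leading term divides it; move 12/5*a*b to the remainder.
  leading term 1: no divisor's leading term divides it; move -12/5 to the remainder.
  remainder 12/5*a*b - 12/5 ≠ 0; add k_3 = 12/5*a*b - 12/5 to the basis.

S(h_1,k_3): lcm = a**2*b. S = 16/5*a*b**2 + a + 3/5*b**2 - 24/5*b.
  leading term a*b**2: subtract (4/3*b)·k_3 from 16/5*a*b**2 + a + 3/5*b**2 - 24/5*b → a + 3/5*b**2 - 8/5*b
  leading term a: no divisor's leading term divides it; move a to the remainder.
  leading term b**2: no divisor's leading term divides it; move 3/5*b**2 to the remainder.
  leading term b: no divisor's leading term divides it; move -8/5*b to the remainder.
  remainder a + 3/5*b**2 - 8/5*b ≠ 0; add k_4 = a + 3/5*b**2 - 8/5*b to the basis.

S(k_3,k_4): lcm = a*b. S = -3/5*b**3 + 8/5*b**2 - 1.
  leading term b**3: no divisor's leading term divides it; move -3/5*b**3 to the remainder.
  leading term b**2: no divisor's leading term divides it; move 8/5*b**2 to the remainder.
  leading term 1: no divisor's leading term divides it; move -1 to the remainder.
  remainder -3/5*b**3 + 8/5*b**2 - 1 ≠ 0; add k_5 = -3/5*b**3 + 8/5*b**2 - 1 to the basis.

The other S-polynomials (S(h_2,k_3), S(h_1,k_4), S(h_2,k_4), S(h_1,k_5), S(h_2,k_5), S(k_3,k_5), S(k_4,k_5)) all reduce to 0 modulo the current basis, so we have a Gröbner basis.
Inter-reduce: drop elements whose leading term is divisible by another's, tail-reduce, and make monic.
Reduced Gröbner basis: {a + 3/5*b**2 - 8/5*b, b**3 - 8/3*b**2 + 5/3}.

The two bases agree; hence the ideals are identical.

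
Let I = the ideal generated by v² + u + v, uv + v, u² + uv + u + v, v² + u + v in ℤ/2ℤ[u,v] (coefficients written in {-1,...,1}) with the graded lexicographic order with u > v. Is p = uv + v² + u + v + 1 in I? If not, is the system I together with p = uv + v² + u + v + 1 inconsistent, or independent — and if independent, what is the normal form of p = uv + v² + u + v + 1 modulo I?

First compute the reduced Gröbner basis of I by Buchberger's algorithm.
f_1 = v² + u + v, LT = v².
f_2 = uv + v, LT = uv.
f_3 = u² + uv + u + v, LT = u².
f_4 = v² + u + v, LT = v².

The S-polynomials (S(f_1,f_2), S(f_1,f_3), S(f_1,f_4), S(f_2,f_3), S(f_2,f_4), S(f_3,f_4)) all reduce to 0 modulo the current basis, so we have a Gröbner basis.
Inter-reduce: drop elements whose leading term is divisible by another's, tail-reduce, and make monic.
Reduced Gröbner basis: {u² + u, uv + v, v² + u + v}.
Label its elements g_1 = u² + u, g_2 = uv + v, g_3 = v² + u + v.

Reduce p = uv + v² + u + v + 1 modulo G:
  leading term uv: subtract (1)·g_2 from uv + v² + u + v + 1 → v² + u + 1
  leading term v²: subtract (1)·g_3 from v² + u + 1 → v + 1
  leading term v: no divisor's leading term divides it; move v to the remainder.
  leading term 1: no divisor's leading term divides it; move 1 to the remainder.
  normal form = v + 1.
The normal form is nonzero, so p ∉ I. Since p minus its normal form lies in I, I + (p) = I + (r) where r = v + 1; decide whether this ideal is the whole ring.
Run Buchberger on G together with r (pairs among the g_i already reduce to 0 since G is a Gröbner basis):
g_1 = u² + u, LT = u².
g_2 = uv + v, LT = uv.
g_3 = v² + u + v, LT = v².
r = v + 1, LT = v.

S(g_2,r): lcm = uv. S = u + v.
  reduce S modulo (g_1, g_2, g_3, r):
  remainder u + 1 ≠ 0; add m_5 = u + 1 to the basis.

S(g_3,r): lcm = v². S = u.
  reduce S modulo (g_1, g_2, g_3, r, m_5):
  remainder 1 ≠ 0; add m_6 = 1 to the basis.

The other S-polynomials (S(g_1,g_2), S(g_1,g_3), S(g_1,r), S(g_2,g_3), S(g_1,m_5), S(g_2,m_5), S(g_3,m_5), S(r,m_5), S(g_1,m_6), S(g_2,m_6), S(g_3,m_6), S(r,m_6), S(m_5,m_6)) all reduce to 0 modulo the current basis, so we have a Gröbner basis.
Inter-reduce: drop elements whose leading term is divisible by another's, tail-reduce, and make monic.
Reduced Gröbner basis: {1}.
The reduced Gröbner basis of I + (p) is {1}: the ideal is the whole ring, so the enlarged system has no common solution — adjoining p is inconsistent.

Adjoining uv + v² + u + v + 1 makes the ideal the whole ring: the system is inconsistent.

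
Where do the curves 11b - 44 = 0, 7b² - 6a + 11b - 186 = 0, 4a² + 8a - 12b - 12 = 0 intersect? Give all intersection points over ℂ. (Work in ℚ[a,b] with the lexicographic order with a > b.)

{(-5, 4)}

Compute a lex Gröbner basis by Buchberger's algorithm.
f_1 = 11b - 44, LT = b.
f_2 = -6a + 7b² + 11b - 186, LT = a.
f_3 = 4a² + 8a - 12b - 12, LT = a².

The S-polynomials (S(f_1,f_2), S(f_1,f_3), S(f_2,f_3)) all reduce to 0 modulo the current basis, so we have a Gröbner basis.
Inter-reduce: drop elements whose leading term is divisible by another's, tail-reduce, and make monic.
Reduced Gröbner basis: {a + 5, b - 4}.

Elimination: the polynomial b - 4 lies in the elimination ideal for b, so b ∈ {4}. For each such b, the remaining basis elements (now univariate) give the rest of the solution.
  b = 4: the earlier basis element becomes a + 5 = 0, giving a = -5 — point (-5, 4).
A lex Gröbner basis triangularizes the system, enabling back-substitution.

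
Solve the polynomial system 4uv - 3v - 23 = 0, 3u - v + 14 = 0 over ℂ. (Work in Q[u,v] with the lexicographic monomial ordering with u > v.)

{(-5, -1), (13/12, 69/4)}

Compute a lex Gröbner basis by Buchberger's algorithm.
f_1 = 4uv - 3v - 23, LT = uv.
f_2 = 3u - v + 14, LT = u.

S(f_1,f_2): lcm = uv. S = \tfrac{1}{3}v^{2} - \tfrac{65}{12}v - \tfrac{23}{4}.
  reduce S modulo (f_1, f_2):
  remainder \tfrac{1}{3}v^{2} - \tfrac{65}{12}v - \tfrac{23}{4} ≠ 0; add h_3 = \tfrac{1}{3}v^{2} - \tfrac{65}{12}v - \tfrac{23}{4} to the basis.

The other S-polynomials (S(f_1,h_3), S(f_2,h_3)) all reduce to 0 modulo the current basis, so we have a Gröbner basis.
Inter-reduce: drop elements whose leading term is divisible by another's, tail-reduce, and make monic.
Reduced Gröbner basis: {u - \tfrac{1}{3}v + \tfrac{14}{3}, v^{2} - \tfrac{65}{4}v - \tfrac{69}{4}}.

From the last basis element, v^{2} - \tfrac{65}{4}v - \tfrac{69}{4} = 0, so v takes values in {-1, 69/4}. Each choice, substituted upward through the basis, yields the corresponding point(s) of the solution set.
  v = -1: the earlier basis element becomes u + 5 = 0, giving u = -5 — point (-5, -1).
  v = 69/4: the earlier basis element becomes u - \tfrac{13}{12} = 0, giving u = 13/12 — point (13/12, 69/4).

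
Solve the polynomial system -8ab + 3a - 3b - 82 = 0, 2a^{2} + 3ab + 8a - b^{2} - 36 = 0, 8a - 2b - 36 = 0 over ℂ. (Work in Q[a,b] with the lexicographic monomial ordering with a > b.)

{(4, -2)}

Compute a lex Gröbner basis by Buchberger's algorithm.
f_1 = -8ab + 3a - 3b - 82, LT = ab.
f_2 = 2a^{2} + 3ab + 8a - b^{2} - 36, LT = a^{2}.
f_3 = 8a - 2b - 36, LT = a.

S(f_1,f_2): lcm = a^{2}b. S = -\tfrac{3}{8}a^{2} - \tfrac{3}{2}ab^{2} - \tfrac{29}{8}ab + \tfrac{41}{4}a + \tfrac{1}{2}b^{3} + 18b.
  leading term a^{2}: subtract (-\tfrac{3}{16})·f_2 from -\tfrac{3}{8}a^{2} - \tfrac{3}{2}ab^{2} - \tfrac{29}{8}ab + \tfrac{41}{4}a + \tfrac{1}{2}b^{3} + 18b → -\tfrac{3}{2}ab^{2} - \tfrac{49}{16}ab + \tfrac{47}{4}a + \tfrac{1}{2}b^{3} - \tfrac{3}{16}b^{2} + 18b - \tfrac{27}{4}
  leading term ab^{2}: subtract (\tfrac{3}{16}b)·f_1 from -\tfrac{3}{2}ab^{2} - \tfrac{49}{16}ab + \tfrac{47}{4}a + \tfrac{1}{2}b^{3} - \tfrac{3}{16}b^{2} + 18b - \tfrac{27}{4} → -\tfrac{29}{8}ab + \tfrac{47}{4}a + \tfrac{1}{2}b^{3} + \tfrac{3}{8}b^{2} + \tfrac{267}{8}b - \tfrac{27}{4}
  leading term ab: subtract (\tfrac{29}{64})·f_1 from -\tfrac{29}{8}ab + \tfrac{47}{4}a + \tfrac{1}{2}b^{3} + \tfrac{3}{8}b^{2} + \tfrac{267}{8}b - \tfrac{27}{4} → \tfrac{665}{64}a + \tfrac{1}{2}b^{3} + \tfrac{3}{8}b^{2} + \tfrac{2223}{64}b + \tfrac{973}{32}
  leading term a: subtract (\tfrac{665}{512})·f_3 from \tfrac{665}{64}a + \tfrac{1}{2}b^{3} + \tfrac{3}{8}b^{2} + \tfrac{2223}{64}b + \tfrac{973}{32} → \tfrac{1}{2}b^{3} + \tfrac{3}{8}b^{2} + \tfrac{9557}{256}b + \tfrac{9877}{128}
  leading term b^{3}: no divisor's leading term divides it; move \tfrac{1}{2}b^{3} to the remainder.
  leading term b^{2}: no divisor's leading term divides it; move \tfrac{3}{8}b^{2} to the remainder.
  leading term b: no divisor's leading term divides it; move \tfrac{9557}{256}b to the remainder.
  leading term 1: no divisor's leading term divides it; move \tfrac{9877}{128} to the remainder.
  remainder \tfrac{1}{2}b^{3} + \tfrac{3}{8}b^{2} + \tfrac{9557}{256}b + \tfrac{9877}{128} ≠ 0; add h_4 = \tfrac{1}{2}b^{3} + \tfrac{3}{8}b^{2} + \tfrac{9557}{256}b + \tfrac{9877}{128} to the basis.

S(f_1,f_3): lcm = ab. S = -\tfrac{3}{8}a + \tfrac{1}{4}b^{2} + \tfrac{39}{8}b + \tfrac{41}{4}.
  leading term a: subtract (-\tfrac{3}{64})·f_3 from -\tfrac{3}{8}a + \tfrac{1}{4}b^{2} + \tfrac{39}{8}b + \tfrac{41}{4} → \tfrac{1}{4}b^{2} + \tfrac{153}{32}b + \tfrac{137}{16}
  leading term b^{2}: no divisor's leading term divides it; move \tfrac{1}{4}b^{2} to the remainder.
  leading term b: no divisor's leading term divides it; move \tfrac{153}{32}b to the remainder.
  leading term 1: no divisor's leading term divides it; move \tfrac{137}{16} to the remainder.
  remainder \tfrac{1}{4}b^{2} + \tfrac{153}{32}b + \tfrac{137}{16} ≠ 0; add h_5 = \tfrac{1}{4}b^{2} + \tfrac{153}{32}b + \tfrac{137}{16} to the basis.

S(f_2,f_3): lcm = a^{2}. S = \tfrac{7}{4}ab + \tfrac{17}{2}a - \tfrac{1}{2}b^{2} - 18.
  leading term ab: subtract (-\tfrac{7}{32})·f_1 from \tfrac{7}{4}ab + \tfrac{17}{2}a - \tfrac{1}{2}b^{2} - 18 → \tfrac{293}{32}a - \tfrac{1}{2}b^{2} - \tfrac{21}{32}b - \tfrac{575}{16}
  leading term a: subtract (\tfrac{293}{256})·f_3 from \tfrac{293}{32}a - \tfrac{1}{2}b^{2} - \tfrac{21}{32}b - \tfrac{575}{16} → -\tfrac{1}{2}b^{2} + \tfrac{209}{128}b + \tfrac{337}{64}
  leading term b^{2}: subtract (-2)·h_5 from -\tfrac{1}{2}b^{2} + \tfrac{209}{128}b + \tfrac{337}{64} → \tfrac{1433}{128}b + \tfrac{1433}{64}
  leading term b: no divisor's leading term divides it; move \tfrac{1433}{128}b to the remainder.
  leading term 1: no divisor's leading term divides it; move \tfrac{1433}{64} to the remainder.
  remainder \tfrac{1433}{128}b + \tfrac{1433}{64} ≠ 0; add h_6 = \tfrac{1433}{128}b + \tfrac{1433}{64} to the basis.

The other S-polynomials (S(f_1,h_4), S(f_2,h_4), S(f_3,h_4), S(f_1,h_5), S(f_2,h_5), S(f_3,h_5), S(h_4,h_5), S(f_1,h_6), S(f_2,h_6), S(f_3,h_6), S(h_4,h_6), S(h_5,h_6)) all reduce to 0 modulo the current basis, so we have a Gröbner basis.
Inter-reduce: drop elements whose leading term is divisible by another's, tail-reduce, and make monic.
Reduced Gröbner basis: {a - 4, b + 2}.

A lex Gröbner basis eliminates variables successively. Here b + 2 depends only on b, with roots {-2}; lifting each root through the earlier basis elements recovers the full solutions.
  b = -2: the earlier basis element becomes a - 4 = 0, giving a = 4 — point (4, -2).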